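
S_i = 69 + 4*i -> [69, 73, 77, 81, 85]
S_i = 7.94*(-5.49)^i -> [7.94, -43.59, 239.31, -1313.83, 7212.9]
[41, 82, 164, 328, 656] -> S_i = 41*2^i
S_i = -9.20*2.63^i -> [-9.2, -24.2, -63.64, -167.36, -440.16]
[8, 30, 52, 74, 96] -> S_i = 8 + 22*i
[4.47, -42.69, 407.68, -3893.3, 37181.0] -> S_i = 4.47*(-9.55)^i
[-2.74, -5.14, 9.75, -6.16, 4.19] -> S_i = Random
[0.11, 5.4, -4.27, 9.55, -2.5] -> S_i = Random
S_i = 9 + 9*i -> [9, 18, 27, 36, 45]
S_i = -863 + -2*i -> [-863, -865, -867, -869, -871]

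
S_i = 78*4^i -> [78, 312, 1248, 4992, 19968]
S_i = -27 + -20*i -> [-27, -47, -67, -87, -107]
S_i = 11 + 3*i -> [11, 14, 17, 20, 23]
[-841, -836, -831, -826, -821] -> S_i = -841 + 5*i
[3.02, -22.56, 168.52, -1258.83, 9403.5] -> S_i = 3.02*(-7.47)^i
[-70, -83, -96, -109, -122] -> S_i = -70 + -13*i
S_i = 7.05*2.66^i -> [7.05, 18.75, 49.88, 132.69, 352.95]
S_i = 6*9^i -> [6, 54, 486, 4374, 39366]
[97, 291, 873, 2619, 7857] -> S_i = 97*3^i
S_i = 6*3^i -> [6, 18, 54, 162, 486]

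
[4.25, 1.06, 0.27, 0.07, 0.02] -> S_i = 4.25*0.25^i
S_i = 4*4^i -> [4, 16, 64, 256, 1024]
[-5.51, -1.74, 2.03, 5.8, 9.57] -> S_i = -5.51 + 3.77*i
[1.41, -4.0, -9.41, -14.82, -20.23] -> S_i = 1.41 + -5.41*i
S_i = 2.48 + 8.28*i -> [2.48, 10.76, 19.04, 27.32, 35.6]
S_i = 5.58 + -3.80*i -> [5.58, 1.78, -2.02, -5.82, -9.62]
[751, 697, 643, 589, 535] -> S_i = 751 + -54*i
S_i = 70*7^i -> [70, 490, 3430, 24010, 168070]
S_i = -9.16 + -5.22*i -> [-9.16, -14.38, -19.6, -24.82, -30.04]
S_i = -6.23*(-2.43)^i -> [-6.23, 15.14, -36.79, 89.39, -217.23]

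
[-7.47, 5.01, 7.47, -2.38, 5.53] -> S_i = Random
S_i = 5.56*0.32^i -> [5.56, 1.78, 0.57, 0.18, 0.06]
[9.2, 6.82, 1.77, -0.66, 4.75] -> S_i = Random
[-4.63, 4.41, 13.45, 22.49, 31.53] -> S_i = -4.63 + 9.04*i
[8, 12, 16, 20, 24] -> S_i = 8 + 4*i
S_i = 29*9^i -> [29, 261, 2349, 21141, 190269]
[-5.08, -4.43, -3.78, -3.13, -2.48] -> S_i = -5.08 + 0.65*i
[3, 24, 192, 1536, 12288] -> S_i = 3*8^i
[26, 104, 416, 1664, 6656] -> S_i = 26*4^i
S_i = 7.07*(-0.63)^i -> [7.07, -4.45, 2.81, -1.77, 1.11]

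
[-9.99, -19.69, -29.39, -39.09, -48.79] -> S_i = -9.99 + -9.70*i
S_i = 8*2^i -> [8, 16, 32, 64, 128]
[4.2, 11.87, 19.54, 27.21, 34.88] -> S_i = 4.20 + 7.67*i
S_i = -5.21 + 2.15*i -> [-5.21, -3.06, -0.91, 1.24, 3.39]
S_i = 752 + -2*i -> [752, 750, 748, 746, 744]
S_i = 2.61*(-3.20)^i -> [2.61, -8.35, 26.73, -85.52, 273.68]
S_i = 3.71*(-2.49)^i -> [3.71, -9.24, 23.0, -57.28, 142.62]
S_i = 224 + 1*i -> [224, 225, 226, 227, 228]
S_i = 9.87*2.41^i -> [9.87, 23.79, 57.33, 138.16, 332.95]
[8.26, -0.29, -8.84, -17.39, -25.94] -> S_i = 8.26 + -8.55*i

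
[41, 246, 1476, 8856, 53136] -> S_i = 41*6^i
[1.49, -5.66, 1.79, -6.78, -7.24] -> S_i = Random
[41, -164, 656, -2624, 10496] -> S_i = 41*-4^i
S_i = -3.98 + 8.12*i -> [-3.98, 4.14, 12.26, 20.38, 28.5]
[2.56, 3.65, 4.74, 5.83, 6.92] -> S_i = 2.56 + 1.09*i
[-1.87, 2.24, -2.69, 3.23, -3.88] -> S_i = -1.87*(-1.20)^i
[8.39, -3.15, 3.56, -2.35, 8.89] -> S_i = Random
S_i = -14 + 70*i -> [-14, 56, 126, 196, 266]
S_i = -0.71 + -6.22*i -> [-0.71, -6.93, -13.15, -19.37, -25.59]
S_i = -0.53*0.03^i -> [-0.53, -0.02, -0.0, -0.0, -0.0]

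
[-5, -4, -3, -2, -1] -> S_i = -5 + 1*i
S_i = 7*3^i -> [7, 21, 63, 189, 567]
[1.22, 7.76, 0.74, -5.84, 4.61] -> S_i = Random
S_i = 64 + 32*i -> [64, 96, 128, 160, 192]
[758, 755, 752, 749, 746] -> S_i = 758 + -3*i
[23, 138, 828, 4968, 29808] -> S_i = 23*6^i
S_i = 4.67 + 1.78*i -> [4.67, 6.45, 8.23, 10.01, 11.79]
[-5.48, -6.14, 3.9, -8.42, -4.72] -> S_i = Random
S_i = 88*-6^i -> [88, -528, 3168, -19008, 114048]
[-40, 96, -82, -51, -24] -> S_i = Random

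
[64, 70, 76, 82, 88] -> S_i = 64 + 6*i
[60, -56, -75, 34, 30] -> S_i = Random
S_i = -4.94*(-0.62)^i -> [-4.94, 3.06, -1.9, 1.18, -0.73]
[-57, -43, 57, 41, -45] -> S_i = Random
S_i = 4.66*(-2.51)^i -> [4.66, -11.7, 29.36, -73.69, 184.96]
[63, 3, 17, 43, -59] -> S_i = Random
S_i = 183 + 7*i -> [183, 190, 197, 204, 211]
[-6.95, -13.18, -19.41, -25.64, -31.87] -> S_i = -6.95 + -6.23*i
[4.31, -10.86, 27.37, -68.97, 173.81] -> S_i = 4.31*(-2.52)^i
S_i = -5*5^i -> [-5, -25, -125, -625, -3125]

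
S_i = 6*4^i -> [6, 24, 96, 384, 1536]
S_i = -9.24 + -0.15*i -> [-9.24, -9.39, -9.54, -9.69, -9.84]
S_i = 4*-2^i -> [4, -8, 16, -32, 64]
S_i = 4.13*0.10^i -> [4.13, 0.41, 0.04, 0.0, 0.0]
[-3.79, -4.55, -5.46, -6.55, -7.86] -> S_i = -3.79*1.20^i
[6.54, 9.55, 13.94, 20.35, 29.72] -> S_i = 6.54*1.46^i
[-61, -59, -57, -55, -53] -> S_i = -61 + 2*i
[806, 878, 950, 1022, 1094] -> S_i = 806 + 72*i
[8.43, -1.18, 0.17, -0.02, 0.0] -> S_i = 8.43*(-0.14)^i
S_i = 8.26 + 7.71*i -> [8.26, 15.97, 23.68, 31.39, 39.1]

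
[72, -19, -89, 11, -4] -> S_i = Random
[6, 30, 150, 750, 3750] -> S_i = 6*5^i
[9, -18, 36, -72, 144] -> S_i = 9*-2^i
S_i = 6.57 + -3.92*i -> [6.57, 2.65, -1.27, -5.19, -9.11]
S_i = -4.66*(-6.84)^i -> [-4.66, 31.87, -218.02, 1491.26, -10200.24]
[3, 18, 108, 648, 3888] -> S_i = 3*6^i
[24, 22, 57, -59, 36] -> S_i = Random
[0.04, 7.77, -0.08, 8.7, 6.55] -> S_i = Random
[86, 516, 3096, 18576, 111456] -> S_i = 86*6^i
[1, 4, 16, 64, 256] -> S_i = 1*4^i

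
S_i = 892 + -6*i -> [892, 886, 880, 874, 868]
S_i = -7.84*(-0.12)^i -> [-7.84, 0.94, -0.11, 0.01, -0.0]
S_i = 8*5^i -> [8, 40, 200, 1000, 5000]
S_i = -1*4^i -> [-1, -4, -16, -64, -256]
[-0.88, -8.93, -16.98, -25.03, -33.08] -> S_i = -0.88 + -8.05*i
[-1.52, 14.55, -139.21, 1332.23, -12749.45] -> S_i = -1.52*(-9.57)^i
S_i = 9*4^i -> [9, 36, 144, 576, 2304]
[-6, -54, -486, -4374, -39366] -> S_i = -6*9^i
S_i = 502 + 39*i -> [502, 541, 580, 619, 658]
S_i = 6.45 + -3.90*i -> [6.45, 2.55, -1.35, -5.25, -9.15]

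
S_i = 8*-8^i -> [8, -64, 512, -4096, 32768]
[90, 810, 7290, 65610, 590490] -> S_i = 90*9^i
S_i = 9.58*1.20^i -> [9.58, 11.5, 13.8, 16.55, 19.87]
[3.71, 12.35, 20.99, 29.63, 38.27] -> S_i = 3.71 + 8.64*i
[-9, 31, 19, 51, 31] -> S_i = Random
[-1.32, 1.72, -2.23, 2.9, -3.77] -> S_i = -1.32*(-1.30)^i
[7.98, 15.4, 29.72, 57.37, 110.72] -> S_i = 7.98*1.93^i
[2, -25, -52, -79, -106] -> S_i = 2 + -27*i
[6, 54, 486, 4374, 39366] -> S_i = 6*9^i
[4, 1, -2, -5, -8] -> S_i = 4 + -3*i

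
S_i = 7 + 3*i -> [7, 10, 13, 16, 19]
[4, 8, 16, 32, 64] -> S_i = 4*2^i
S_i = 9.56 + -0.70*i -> [9.56, 8.86, 8.16, 7.46, 6.76]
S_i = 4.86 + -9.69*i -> [4.86, -4.83, -14.52, -24.21, -33.9]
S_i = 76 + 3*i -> [76, 79, 82, 85, 88]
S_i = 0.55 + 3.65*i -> [0.55, 4.2, 7.85, 11.5, 15.15]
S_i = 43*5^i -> [43, 215, 1075, 5375, 26875]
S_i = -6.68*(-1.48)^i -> [-6.68, 9.89, -14.63, 21.66, -32.05]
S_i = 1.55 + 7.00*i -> [1.55, 8.55, 15.55, 22.55, 29.55]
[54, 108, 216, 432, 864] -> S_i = 54*2^i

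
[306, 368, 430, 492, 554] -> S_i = 306 + 62*i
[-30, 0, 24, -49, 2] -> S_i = Random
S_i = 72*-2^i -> [72, -144, 288, -576, 1152]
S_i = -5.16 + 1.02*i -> [-5.16, -4.14, -3.12, -2.1, -1.08]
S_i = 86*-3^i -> [86, -258, 774, -2322, 6966]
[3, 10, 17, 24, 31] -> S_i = 3 + 7*i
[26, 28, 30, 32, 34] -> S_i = 26 + 2*i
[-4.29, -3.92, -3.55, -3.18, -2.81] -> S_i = -4.29 + 0.37*i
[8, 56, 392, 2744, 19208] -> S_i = 8*7^i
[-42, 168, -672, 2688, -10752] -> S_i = -42*-4^i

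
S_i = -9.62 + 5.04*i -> [-9.62, -4.58, 0.46, 5.5, 10.54]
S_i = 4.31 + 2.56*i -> [4.31, 6.87, 9.43, 11.99, 14.55]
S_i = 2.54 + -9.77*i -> [2.54, -7.23, -17.0, -26.77, -36.54]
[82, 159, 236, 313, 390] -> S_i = 82 + 77*i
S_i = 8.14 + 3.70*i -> [8.14, 11.84, 15.54, 19.24, 22.94]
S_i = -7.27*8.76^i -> [-7.27, -63.69, -557.88, -4887.05, -42810.55]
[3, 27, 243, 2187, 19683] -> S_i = 3*9^i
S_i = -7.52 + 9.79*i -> [-7.52, 2.27, 12.06, 21.85, 31.64]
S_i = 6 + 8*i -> [6, 14, 22, 30, 38]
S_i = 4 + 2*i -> [4, 6, 8, 10, 12]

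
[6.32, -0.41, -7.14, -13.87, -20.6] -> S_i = 6.32 + -6.73*i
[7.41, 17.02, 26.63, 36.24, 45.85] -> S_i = 7.41 + 9.61*i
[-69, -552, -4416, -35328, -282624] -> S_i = -69*8^i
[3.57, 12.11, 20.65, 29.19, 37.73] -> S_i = 3.57 + 8.54*i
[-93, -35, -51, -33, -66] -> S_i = Random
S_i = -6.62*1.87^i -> [-6.62, -12.38, -23.15, -43.29, -80.95]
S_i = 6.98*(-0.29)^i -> [6.98, -2.02, 0.59, -0.17, 0.05]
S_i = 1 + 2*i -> [1, 3, 5, 7, 9]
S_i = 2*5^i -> [2, 10, 50, 250, 1250]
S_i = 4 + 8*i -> [4, 12, 20, 28, 36]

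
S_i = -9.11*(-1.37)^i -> [-9.11, 12.48, -17.1, 23.43, -32.09]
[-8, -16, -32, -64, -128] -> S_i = -8*2^i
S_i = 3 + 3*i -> [3, 6, 9, 12, 15]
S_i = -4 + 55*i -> [-4, 51, 106, 161, 216]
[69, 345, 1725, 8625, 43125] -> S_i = 69*5^i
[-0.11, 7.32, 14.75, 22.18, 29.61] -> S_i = -0.11 + 7.43*i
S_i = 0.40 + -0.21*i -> [0.4, 0.19, -0.02, -0.23, -0.44]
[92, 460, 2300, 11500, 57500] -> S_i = 92*5^i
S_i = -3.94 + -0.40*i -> [-3.94, -4.34, -4.74, -5.14, -5.54]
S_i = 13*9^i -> [13, 117, 1053, 9477, 85293]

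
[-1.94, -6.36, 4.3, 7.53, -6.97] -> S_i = Random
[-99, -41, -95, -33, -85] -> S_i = Random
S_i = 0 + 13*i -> [0, 13, 26, 39, 52]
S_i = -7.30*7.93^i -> [-7.3, -57.89, -459.06, -3640.34, -28867.93]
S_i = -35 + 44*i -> [-35, 9, 53, 97, 141]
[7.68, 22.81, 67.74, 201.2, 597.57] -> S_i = 7.68*2.97^i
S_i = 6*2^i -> [6, 12, 24, 48, 96]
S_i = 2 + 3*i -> [2, 5, 8, 11, 14]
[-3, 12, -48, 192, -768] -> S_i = -3*-4^i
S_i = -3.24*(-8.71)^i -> [-3.24, 28.22, -245.8, 2140.92, -18647.37]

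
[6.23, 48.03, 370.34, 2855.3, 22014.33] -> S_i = 6.23*7.71^i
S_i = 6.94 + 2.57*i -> [6.94, 9.51, 12.08, 14.65, 17.22]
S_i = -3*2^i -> [-3, -6, -12, -24, -48]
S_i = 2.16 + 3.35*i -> [2.16, 5.51, 8.86, 12.21, 15.56]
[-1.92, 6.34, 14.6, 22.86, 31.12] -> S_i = -1.92 + 8.26*i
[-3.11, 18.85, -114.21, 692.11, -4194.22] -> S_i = -3.11*(-6.06)^i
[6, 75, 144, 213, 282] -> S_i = 6 + 69*i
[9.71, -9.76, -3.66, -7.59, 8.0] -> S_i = Random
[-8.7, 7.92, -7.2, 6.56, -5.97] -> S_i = -8.70*(-0.91)^i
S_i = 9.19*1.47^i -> [9.19, 13.51, 19.86, 29.19, 42.91]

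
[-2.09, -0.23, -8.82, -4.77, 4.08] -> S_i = Random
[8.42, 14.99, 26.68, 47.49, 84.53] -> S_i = 8.42*1.78^i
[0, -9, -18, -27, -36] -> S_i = 0 + -9*i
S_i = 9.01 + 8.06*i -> [9.01, 17.07, 25.13, 33.19, 41.25]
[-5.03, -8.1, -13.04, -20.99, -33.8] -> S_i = -5.03*1.61^i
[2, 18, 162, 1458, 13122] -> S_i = 2*9^i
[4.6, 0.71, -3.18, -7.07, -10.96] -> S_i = 4.60 + -3.89*i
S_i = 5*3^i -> [5, 15, 45, 135, 405]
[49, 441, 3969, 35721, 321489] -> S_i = 49*9^i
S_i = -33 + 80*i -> [-33, 47, 127, 207, 287]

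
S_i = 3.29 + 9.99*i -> [3.29, 13.28, 23.27, 33.26, 43.25]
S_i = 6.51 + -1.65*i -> [6.51, 4.86, 3.21, 1.56, -0.09]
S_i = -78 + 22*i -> [-78, -56, -34, -12, 10]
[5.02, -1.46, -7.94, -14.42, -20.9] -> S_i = 5.02 + -6.48*i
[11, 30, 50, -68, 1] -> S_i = Random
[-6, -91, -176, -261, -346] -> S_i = -6 + -85*i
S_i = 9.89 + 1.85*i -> [9.89, 11.74, 13.59, 15.44, 17.29]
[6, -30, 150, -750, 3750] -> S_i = 6*-5^i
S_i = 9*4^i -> [9, 36, 144, 576, 2304]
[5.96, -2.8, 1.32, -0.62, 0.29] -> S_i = 5.96*(-0.47)^i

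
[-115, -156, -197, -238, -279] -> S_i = -115 + -41*i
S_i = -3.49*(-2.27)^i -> [-3.49, 7.92, -17.98, 40.82, -92.67]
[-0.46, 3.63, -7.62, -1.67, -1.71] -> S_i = Random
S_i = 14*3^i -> [14, 42, 126, 378, 1134]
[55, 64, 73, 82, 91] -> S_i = 55 + 9*i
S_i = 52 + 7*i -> [52, 59, 66, 73, 80]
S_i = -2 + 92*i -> [-2, 90, 182, 274, 366]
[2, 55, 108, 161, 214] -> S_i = 2 + 53*i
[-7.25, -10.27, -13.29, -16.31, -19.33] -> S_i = -7.25 + -3.02*i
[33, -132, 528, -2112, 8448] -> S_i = 33*-4^i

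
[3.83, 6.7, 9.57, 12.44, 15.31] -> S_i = 3.83 + 2.87*i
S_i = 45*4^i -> [45, 180, 720, 2880, 11520]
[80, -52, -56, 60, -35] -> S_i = Random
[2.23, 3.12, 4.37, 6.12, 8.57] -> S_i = 2.23*1.40^i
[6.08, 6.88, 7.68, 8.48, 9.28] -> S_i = 6.08 + 0.80*i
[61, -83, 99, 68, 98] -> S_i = Random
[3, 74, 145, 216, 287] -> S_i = 3 + 71*i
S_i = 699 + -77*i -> [699, 622, 545, 468, 391]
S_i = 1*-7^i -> [1, -7, 49, -343, 2401]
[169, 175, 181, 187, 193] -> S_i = 169 + 6*i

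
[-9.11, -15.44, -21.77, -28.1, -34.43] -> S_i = -9.11 + -6.33*i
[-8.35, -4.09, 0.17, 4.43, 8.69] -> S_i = -8.35 + 4.26*i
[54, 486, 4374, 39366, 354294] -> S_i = 54*9^i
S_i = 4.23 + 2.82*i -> [4.23, 7.05, 9.87, 12.69, 15.51]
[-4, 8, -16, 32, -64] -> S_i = -4*-2^i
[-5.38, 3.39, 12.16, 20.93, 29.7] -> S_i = -5.38 + 8.77*i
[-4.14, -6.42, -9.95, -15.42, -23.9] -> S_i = -4.14*1.55^i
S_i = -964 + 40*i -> [-964, -924, -884, -844, -804]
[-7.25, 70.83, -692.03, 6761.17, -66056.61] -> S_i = -7.25*(-9.77)^i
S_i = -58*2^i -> [-58, -116, -232, -464, -928]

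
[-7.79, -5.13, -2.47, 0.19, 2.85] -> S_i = -7.79 + 2.66*i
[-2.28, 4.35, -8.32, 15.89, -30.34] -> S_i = -2.28*(-1.91)^i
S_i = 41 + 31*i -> [41, 72, 103, 134, 165]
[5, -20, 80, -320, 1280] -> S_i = 5*-4^i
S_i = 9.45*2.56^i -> [9.45, 24.19, 61.93, 158.54, 405.87]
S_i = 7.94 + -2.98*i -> [7.94, 4.96, 1.98, -1.0, -3.98]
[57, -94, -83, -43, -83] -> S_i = Random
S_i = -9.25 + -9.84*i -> [-9.25, -19.09, -28.93, -38.77, -48.61]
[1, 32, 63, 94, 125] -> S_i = 1 + 31*i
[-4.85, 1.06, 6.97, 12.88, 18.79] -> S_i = -4.85 + 5.91*i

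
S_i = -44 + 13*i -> [-44, -31, -18, -5, 8]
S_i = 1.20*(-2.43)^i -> [1.2, -2.92, 7.09, -17.22, 41.84]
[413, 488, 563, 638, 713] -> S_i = 413 + 75*i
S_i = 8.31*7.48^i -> [8.31, 62.16, 464.95, 3477.81, 26014.02]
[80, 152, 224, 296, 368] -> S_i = 80 + 72*i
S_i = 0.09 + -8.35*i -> [0.09, -8.26, -16.61, -24.96, -33.31]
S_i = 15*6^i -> [15, 90, 540, 3240, 19440]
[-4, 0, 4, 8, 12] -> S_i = -4 + 4*i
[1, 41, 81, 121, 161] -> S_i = 1 + 40*i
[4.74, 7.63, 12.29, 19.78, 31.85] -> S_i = 4.74*1.61^i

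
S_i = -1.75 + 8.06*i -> [-1.75, 6.31, 14.37, 22.43, 30.49]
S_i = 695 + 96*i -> [695, 791, 887, 983, 1079]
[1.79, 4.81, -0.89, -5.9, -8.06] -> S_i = Random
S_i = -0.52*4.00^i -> [-0.52, -2.08, -8.32, -33.28, -133.12]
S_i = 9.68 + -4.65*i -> [9.68, 5.03, 0.38, -4.27, -8.92]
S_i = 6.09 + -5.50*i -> [6.09, 0.59, -4.91, -10.41, -15.91]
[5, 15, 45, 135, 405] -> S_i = 5*3^i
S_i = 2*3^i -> [2, 6, 18, 54, 162]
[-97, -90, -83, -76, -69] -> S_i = -97 + 7*i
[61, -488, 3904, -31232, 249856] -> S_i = 61*-8^i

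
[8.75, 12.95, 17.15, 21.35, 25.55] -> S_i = 8.75 + 4.20*i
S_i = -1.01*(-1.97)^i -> [-1.01, 1.99, -3.92, 7.72, -15.21]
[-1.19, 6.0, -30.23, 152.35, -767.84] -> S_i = -1.19*(-5.04)^i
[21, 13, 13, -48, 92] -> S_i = Random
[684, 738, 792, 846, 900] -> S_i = 684 + 54*i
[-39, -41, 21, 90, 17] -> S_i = Random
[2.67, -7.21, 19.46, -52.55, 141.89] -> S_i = 2.67*(-2.70)^i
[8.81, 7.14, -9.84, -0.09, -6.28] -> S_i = Random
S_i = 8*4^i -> [8, 32, 128, 512, 2048]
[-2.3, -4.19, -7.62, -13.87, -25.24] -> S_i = -2.30*1.82^i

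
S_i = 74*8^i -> [74, 592, 4736, 37888, 303104]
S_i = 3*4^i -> [3, 12, 48, 192, 768]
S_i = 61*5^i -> [61, 305, 1525, 7625, 38125]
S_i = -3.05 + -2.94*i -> [-3.05, -5.99, -8.93, -11.87, -14.81]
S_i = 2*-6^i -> [2, -12, 72, -432, 2592]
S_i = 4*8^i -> [4, 32, 256, 2048, 16384]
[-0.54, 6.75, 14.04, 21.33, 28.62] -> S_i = -0.54 + 7.29*i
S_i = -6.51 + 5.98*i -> [-6.51, -0.53, 5.45, 11.43, 17.41]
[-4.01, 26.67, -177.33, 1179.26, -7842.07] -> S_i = -4.01*(-6.65)^i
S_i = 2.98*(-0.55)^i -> [2.98, -1.64, 0.9, -0.5, 0.27]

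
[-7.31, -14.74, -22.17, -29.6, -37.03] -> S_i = -7.31 + -7.43*i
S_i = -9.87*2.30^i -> [-9.87, -22.7, -52.21, -120.09, -276.2]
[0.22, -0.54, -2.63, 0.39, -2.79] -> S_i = Random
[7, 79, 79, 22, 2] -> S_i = Random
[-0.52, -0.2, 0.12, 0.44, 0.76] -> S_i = -0.52 + 0.32*i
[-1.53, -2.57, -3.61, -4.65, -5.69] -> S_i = -1.53 + -1.04*i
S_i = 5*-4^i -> [5, -20, 80, -320, 1280]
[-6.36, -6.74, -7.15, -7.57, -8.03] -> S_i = -6.36*1.06^i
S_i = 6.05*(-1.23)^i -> [6.05, -7.44, 9.15, -11.26, 13.85]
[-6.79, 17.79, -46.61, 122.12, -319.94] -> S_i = -6.79*(-2.62)^i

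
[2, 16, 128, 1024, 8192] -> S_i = 2*8^i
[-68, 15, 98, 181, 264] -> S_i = -68 + 83*i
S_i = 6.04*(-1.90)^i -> [6.04, -11.48, 21.8, -41.43, 78.71]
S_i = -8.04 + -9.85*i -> [-8.04, -17.89, -27.74, -37.59, -47.44]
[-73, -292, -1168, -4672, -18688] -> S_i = -73*4^i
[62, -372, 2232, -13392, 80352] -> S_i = 62*-6^i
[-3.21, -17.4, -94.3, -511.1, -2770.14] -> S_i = -3.21*5.42^i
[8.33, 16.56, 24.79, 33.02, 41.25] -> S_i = 8.33 + 8.23*i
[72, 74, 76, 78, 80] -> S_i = 72 + 2*i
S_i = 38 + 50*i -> [38, 88, 138, 188, 238]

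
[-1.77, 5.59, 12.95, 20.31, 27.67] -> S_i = -1.77 + 7.36*i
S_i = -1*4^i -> [-1, -4, -16, -64, -256]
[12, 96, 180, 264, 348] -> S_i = 12 + 84*i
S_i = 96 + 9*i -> [96, 105, 114, 123, 132]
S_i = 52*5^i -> [52, 260, 1300, 6500, 32500]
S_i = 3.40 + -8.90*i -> [3.4, -5.5, -14.4, -23.3, -32.2]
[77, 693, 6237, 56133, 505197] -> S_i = 77*9^i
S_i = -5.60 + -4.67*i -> [-5.6, -10.27, -14.94, -19.61, -24.28]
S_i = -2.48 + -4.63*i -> [-2.48, -7.11, -11.74, -16.37, -21.0]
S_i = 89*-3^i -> [89, -267, 801, -2403, 7209]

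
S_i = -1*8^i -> [-1, -8, -64, -512, -4096]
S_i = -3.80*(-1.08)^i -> [-3.8, 4.1, -4.43, 4.79, -5.17]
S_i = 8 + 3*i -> [8, 11, 14, 17, 20]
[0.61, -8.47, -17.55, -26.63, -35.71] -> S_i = 0.61 + -9.08*i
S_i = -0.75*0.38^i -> [-0.75, -0.29, -0.11, -0.04, -0.02]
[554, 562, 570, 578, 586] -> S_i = 554 + 8*i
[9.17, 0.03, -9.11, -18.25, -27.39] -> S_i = 9.17 + -9.14*i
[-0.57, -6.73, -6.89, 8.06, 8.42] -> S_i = Random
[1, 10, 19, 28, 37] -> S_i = 1 + 9*i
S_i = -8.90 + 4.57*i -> [-8.9, -4.33, 0.24, 4.81, 9.38]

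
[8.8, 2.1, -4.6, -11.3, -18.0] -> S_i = 8.80 + -6.70*i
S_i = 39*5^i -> [39, 195, 975, 4875, 24375]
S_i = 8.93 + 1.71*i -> [8.93, 10.64, 12.35, 14.06, 15.77]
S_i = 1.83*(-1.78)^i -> [1.83, -3.26, 5.8, -10.32, 18.37]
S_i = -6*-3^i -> [-6, 18, -54, 162, -486]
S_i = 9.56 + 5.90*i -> [9.56, 15.46, 21.36, 27.26, 33.16]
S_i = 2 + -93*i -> [2, -91, -184, -277, -370]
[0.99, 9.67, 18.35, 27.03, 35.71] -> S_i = 0.99 + 8.68*i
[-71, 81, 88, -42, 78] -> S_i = Random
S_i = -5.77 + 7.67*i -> [-5.77, 1.9, 9.57, 17.24, 24.91]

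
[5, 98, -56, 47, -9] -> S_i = Random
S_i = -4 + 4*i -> [-4, 0, 4, 8, 12]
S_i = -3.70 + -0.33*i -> [-3.7, -4.03, -4.36, -4.69, -5.02]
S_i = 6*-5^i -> [6, -30, 150, -750, 3750]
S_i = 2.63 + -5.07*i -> [2.63, -2.44, -7.51, -12.58, -17.65]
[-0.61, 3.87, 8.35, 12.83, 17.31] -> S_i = -0.61 + 4.48*i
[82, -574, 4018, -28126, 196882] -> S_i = 82*-7^i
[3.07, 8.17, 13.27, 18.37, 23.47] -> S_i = 3.07 + 5.10*i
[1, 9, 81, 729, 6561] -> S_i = 1*9^i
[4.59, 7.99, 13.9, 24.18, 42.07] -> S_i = 4.59*1.74^i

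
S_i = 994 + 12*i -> [994, 1006, 1018, 1030, 1042]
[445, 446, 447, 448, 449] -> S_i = 445 + 1*i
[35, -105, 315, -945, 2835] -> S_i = 35*-3^i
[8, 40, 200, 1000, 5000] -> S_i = 8*5^i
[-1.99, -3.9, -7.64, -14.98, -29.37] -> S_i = -1.99*1.96^i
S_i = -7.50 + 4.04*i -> [-7.5, -3.46, 0.58, 4.62, 8.66]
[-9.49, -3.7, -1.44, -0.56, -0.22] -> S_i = -9.49*0.39^i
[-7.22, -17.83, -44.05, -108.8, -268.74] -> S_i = -7.22*2.47^i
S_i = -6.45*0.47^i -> [-6.45, -3.03, -1.42, -0.67, -0.31]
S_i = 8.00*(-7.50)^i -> [8.0, -60.0, 450.0, -3375.0, 25312.5]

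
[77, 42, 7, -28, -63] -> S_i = 77 + -35*i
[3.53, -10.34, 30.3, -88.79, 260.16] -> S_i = 3.53*(-2.93)^i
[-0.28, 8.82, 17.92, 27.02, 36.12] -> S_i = -0.28 + 9.10*i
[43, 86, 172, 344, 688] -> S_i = 43*2^i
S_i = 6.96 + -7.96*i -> [6.96, -1.0, -8.96, -16.92, -24.88]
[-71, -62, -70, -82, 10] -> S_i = Random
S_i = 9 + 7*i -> [9, 16, 23, 30, 37]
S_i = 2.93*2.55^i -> [2.93, 7.47, 19.05, 48.58, 123.89]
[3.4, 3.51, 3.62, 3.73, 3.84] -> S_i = 3.40 + 0.11*i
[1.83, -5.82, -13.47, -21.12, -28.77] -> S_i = 1.83 + -7.65*i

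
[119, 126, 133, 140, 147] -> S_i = 119 + 7*i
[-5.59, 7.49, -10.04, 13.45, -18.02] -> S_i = -5.59*(-1.34)^i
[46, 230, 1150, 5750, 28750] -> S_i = 46*5^i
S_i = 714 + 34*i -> [714, 748, 782, 816, 850]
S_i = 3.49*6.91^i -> [3.49, 24.12, 166.64, 1151.49, 7956.78]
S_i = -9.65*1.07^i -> [-9.65, -10.33, -11.05, -11.82, -12.65]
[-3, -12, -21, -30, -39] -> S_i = -3 + -9*i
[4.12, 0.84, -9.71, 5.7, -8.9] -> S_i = Random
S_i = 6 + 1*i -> [6, 7, 8, 9, 10]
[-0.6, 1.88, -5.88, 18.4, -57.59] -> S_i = -0.60*(-3.13)^i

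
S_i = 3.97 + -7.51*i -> [3.97, -3.54, -11.05, -18.56, -26.07]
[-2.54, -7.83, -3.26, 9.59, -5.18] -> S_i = Random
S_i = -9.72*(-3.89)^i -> [-9.72, 37.81, -147.08, 572.16, -2225.69]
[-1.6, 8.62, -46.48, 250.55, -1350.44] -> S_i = -1.60*(-5.39)^i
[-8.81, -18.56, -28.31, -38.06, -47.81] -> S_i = -8.81 + -9.75*i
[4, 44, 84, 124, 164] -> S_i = 4 + 40*i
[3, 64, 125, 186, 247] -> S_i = 3 + 61*i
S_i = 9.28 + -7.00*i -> [9.28, 2.28, -4.72, -11.72, -18.72]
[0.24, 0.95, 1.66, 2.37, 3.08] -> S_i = 0.24 + 0.71*i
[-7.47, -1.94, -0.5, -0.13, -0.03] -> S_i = -7.47*0.26^i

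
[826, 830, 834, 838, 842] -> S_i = 826 + 4*i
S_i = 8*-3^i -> [8, -24, 72, -216, 648]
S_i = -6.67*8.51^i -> [-6.67, -56.76, -483.04, -4110.69, -34981.95]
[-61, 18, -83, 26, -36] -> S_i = Random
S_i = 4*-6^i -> [4, -24, 144, -864, 5184]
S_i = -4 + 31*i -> [-4, 27, 58, 89, 120]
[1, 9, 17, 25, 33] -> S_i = 1 + 8*i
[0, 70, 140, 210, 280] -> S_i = 0 + 70*i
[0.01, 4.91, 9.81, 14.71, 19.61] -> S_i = 0.01 + 4.90*i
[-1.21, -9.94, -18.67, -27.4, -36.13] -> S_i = -1.21 + -8.73*i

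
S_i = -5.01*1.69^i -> [-5.01, -8.47, -14.31, -24.18, -40.87]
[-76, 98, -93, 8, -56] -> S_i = Random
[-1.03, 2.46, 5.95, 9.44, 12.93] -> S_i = -1.03 + 3.49*i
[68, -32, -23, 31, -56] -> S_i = Random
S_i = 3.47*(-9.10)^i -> [3.47, -31.58, 287.35, -2614.89, 23795.51]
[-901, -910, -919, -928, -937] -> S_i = -901 + -9*i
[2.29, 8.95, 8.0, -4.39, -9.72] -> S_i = Random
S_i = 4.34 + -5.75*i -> [4.34, -1.41, -7.16, -12.91, -18.66]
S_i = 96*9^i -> [96, 864, 7776, 69984, 629856]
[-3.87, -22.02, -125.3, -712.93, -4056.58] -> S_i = -3.87*5.69^i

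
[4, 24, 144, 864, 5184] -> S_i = 4*6^i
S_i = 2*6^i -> [2, 12, 72, 432, 2592]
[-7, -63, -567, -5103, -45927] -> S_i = -7*9^i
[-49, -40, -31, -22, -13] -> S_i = -49 + 9*i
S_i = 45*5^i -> [45, 225, 1125, 5625, 28125]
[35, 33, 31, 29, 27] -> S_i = 35 + -2*i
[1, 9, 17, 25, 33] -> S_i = 1 + 8*i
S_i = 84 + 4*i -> [84, 88, 92, 96, 100]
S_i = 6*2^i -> [6, 12, 24, 48, 96]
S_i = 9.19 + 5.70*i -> [9.19, 14.89, 20.59, 26.29, 31.99]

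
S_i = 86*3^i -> [86, 258, 774, 2322, 6966]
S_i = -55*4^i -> [-55, -220, -880, -3520, -14080]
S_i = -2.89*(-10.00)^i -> [-2.89, 28.9, -289.0, 2890.0, -28900.0]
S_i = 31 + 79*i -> [31, 110, 189, 268, 347]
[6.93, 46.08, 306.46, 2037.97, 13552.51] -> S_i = 6.93*6.65^i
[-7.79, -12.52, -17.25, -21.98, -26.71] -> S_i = -7.79 + -4.73*i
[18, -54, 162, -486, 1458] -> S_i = 18*-3^i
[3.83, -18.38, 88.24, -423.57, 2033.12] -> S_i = 3.83*(-4.80)^i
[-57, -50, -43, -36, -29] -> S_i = -57 + 7*i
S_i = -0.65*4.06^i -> [-0.65, -2.64, -10.71, -43.5, -176.61]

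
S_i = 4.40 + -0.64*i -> [4.4, 3.76, 3.12, 2.48, 1.84]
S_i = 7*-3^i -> [7, -21, 63, -189, 567]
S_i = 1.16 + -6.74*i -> [1.16, -5.58, -12.32, -19.06, -25.8]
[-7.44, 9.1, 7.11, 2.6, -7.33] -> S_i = Random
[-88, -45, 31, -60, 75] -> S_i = Random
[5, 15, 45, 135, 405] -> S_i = 5*3^i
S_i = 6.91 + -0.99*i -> [6.91, 5.92, 4.93, 3.94, 2.95]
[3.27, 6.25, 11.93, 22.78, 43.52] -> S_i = 3.27*1.91^i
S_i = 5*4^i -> [5, 20, 80, 320, 1280]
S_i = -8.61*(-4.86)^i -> [-8.61, 41.84, -203.36, 988.35, -4803.39]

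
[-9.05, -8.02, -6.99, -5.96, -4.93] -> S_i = -9.05 + 1.03*i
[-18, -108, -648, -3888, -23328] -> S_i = -18*6^i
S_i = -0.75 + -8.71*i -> [-0.75, -9.46, -18.17, -26.88, -35.59]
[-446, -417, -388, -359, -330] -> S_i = -446 + 29*i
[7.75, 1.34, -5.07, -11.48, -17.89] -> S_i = 7.75 + -6.41*i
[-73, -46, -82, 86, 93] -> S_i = Random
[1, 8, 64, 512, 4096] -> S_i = 1*8^i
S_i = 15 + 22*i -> [15, 37, 59, 81, 103]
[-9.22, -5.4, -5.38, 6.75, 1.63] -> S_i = Random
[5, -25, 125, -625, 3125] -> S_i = 5*-5^i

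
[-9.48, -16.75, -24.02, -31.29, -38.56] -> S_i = -9.48 + -7.27*i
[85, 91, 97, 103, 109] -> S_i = 85 + 6*i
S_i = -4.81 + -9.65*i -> [-4.81, -14.46, -24.11, -33.76, -43.41]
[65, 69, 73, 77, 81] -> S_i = 65 + 4*i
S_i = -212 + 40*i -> [-212, -172, -132, -92, -52]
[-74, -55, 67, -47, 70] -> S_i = Random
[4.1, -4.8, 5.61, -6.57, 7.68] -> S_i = 4.10*(-1.17)^i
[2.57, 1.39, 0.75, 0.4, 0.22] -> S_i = 2.57*0.54^i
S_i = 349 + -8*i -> [349, 341, 333, 325, 317]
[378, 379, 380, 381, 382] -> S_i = 378 + 1*i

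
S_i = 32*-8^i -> [32, -256, 2048, -16384, 131072]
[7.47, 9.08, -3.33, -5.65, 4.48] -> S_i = Random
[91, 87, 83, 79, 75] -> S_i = 91 + -4*i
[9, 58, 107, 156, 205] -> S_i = 9 + 49*i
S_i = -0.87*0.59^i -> [-0.87, -0.51, -0.3, -0.18, -0.11]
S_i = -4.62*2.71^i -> [-4.62, -12.52, -33.93, -91.95, -249.18]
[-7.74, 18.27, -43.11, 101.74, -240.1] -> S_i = -7.74*(-2.36)^i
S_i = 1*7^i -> [1, 7, 49, 343, 2401]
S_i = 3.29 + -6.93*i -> [3.29, -3.64, -10.57, -17.5, -24.43]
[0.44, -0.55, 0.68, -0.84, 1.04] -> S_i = 0.44*(-1.24)^i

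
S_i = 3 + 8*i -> [3, 11, 19, 27, 35]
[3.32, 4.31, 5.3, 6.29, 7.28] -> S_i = 3.32 + 0.99*i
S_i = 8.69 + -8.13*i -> [8.69, 0.56, -7.57, -15.7, -23.83]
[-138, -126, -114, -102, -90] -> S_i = -138 + 12*i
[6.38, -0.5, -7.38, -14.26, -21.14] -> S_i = 6.38 + -6.88*i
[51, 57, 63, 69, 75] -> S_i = 51 + 6*i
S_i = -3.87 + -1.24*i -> [-3.87, -5.11, -6.35, -7.59, -8.83]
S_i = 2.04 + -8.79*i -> [2.04, -6.75, -15.54, -24.33, -33.12]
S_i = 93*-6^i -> [93, -558, 3348, -20088, 120528]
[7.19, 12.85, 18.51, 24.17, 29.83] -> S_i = 7.19 + 5.66*i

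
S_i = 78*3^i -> [78, 234, 702, 2106, 6318]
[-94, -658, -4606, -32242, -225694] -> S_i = -94*7^i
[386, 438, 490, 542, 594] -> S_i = 386 + 52*i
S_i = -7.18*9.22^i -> [-7.18, -66.2, -610.36, -5627.52, -51885.75]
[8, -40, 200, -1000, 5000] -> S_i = 8*-5^i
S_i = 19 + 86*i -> [19, 105, 191, 277, 363]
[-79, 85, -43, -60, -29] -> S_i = Random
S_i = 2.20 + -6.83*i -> [2.2, -4.63, -11.46, -18.29, -25.12]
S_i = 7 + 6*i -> [7, 13, 19, 25, 31]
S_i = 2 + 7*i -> [2, 9, 16, 23, 30]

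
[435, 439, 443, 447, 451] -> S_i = 435 + 4*i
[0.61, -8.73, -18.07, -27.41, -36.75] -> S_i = 0.61 + -9.34*i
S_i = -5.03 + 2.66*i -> [-5.03, -2.37, 0.29, 2.95, 5.61]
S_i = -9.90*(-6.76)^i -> [-9.9, 66.92, -452.41, 3058.27, -20673.88]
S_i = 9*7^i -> [9, 63, 441, 3087, 21609]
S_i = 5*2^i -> [5, 10, 20, 40, 80]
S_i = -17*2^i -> [-17, -34, -68, -136, -272]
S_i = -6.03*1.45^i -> [-6.03, -8.74, -12.68, -18.38, -26.66]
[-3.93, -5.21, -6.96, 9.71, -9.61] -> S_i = Random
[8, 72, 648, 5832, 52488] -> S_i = 8*9^i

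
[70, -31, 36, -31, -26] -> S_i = Random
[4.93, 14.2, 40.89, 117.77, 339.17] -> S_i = 4.93*2.88^i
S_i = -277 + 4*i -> [-277, -273, -269, -265, -261]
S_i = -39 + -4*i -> [-39, -43, -47, -51, -55]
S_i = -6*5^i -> [-6, -30, -150, -750, -3750]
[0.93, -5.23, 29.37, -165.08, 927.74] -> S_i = 0.93*(-5.62)^i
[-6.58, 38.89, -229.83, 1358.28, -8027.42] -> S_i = -6.58*(-5.91)^i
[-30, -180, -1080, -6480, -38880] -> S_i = -30*6^i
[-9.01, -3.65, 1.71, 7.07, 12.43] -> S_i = -9.01 + 5.36*i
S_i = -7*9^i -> [-7, -63, -567, -5103, -45927]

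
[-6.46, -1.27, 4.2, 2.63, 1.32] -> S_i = Random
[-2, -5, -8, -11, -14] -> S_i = -2 + -3*i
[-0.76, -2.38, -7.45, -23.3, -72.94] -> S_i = -0.76*3.13^i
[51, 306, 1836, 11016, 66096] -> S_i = 51*6^i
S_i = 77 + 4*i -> [77, 81, 85, 89, 93]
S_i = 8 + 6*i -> [8, 14, 20, 26, 32]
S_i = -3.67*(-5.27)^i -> [-3.67, 19.34, -101.93, 537.15, -2830.8]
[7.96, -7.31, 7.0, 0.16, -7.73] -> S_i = Random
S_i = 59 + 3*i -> [59, 62, 65, 68, 71]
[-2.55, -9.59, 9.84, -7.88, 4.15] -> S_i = Random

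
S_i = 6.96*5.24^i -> [6.96, 36.47, 191.1, 1001.39, 5247.28]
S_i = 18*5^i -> [18, 90, 450, 2250, 11250]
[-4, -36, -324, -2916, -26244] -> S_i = -4*9^i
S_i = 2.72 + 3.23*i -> [2.72, 5.95, 9.18, 12.41, 15.64]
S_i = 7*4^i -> [7, 28, 112, 448, 1792]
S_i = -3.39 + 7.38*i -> [-3.39, 3.99, 11.37, 18.75, 26.13]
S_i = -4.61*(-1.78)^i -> [-4.61, 8.21, -14.61, 26.0, -46.28]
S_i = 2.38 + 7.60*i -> [2.38, 9.98, 17.58, 25.18, 32.78]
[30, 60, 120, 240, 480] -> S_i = 30*2^i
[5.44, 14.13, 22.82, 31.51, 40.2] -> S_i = 5.44 + 8.69*i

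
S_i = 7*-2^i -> [7, -14, 28, -56, 112]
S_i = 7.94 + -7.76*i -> [7.94, 0.18, -7.58, -15.34, -23.1]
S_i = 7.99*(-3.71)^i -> [7.99, -29.64, 109.98, -408.01, 1513.71]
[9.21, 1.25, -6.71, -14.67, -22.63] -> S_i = 9.21 + -7.96*i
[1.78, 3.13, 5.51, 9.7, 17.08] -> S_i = 1.78*1.76^i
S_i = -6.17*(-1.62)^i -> [-6.17, 10.0, -16.19, 26.23, -42.5]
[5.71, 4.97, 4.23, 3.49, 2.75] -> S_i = 5.71 + -0.74*i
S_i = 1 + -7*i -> [1, -6, -13, -20, -27]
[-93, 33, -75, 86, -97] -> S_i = Random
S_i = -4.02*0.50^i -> [-4.02, -2.01, -1.0, -0.5, -0.25]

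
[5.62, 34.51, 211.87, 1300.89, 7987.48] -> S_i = 5.62*6.14^i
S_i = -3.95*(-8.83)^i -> [-3.95, 34.88, -307.98, 2719.44, -24012.64]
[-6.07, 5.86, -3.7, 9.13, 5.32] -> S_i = Random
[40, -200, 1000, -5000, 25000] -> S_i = 40*-5^i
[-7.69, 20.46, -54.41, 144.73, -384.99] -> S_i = -7.69*(-2.66)^i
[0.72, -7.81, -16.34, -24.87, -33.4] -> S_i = 0.72 + -8.53*i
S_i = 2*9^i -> [2, 18, 162, 1458, 13122]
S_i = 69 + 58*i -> [69, 127, 185, 243, 301]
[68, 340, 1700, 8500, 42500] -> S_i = 68*5^i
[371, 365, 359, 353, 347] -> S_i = 371 + -6*i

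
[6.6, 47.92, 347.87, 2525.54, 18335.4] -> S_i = 6.60*7.26^i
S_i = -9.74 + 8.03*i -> [-9.74, -1.71, 6.32, 14.35, 22.38]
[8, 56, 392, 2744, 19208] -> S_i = 8*7^i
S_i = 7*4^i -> [7, 28, 112, 448, 1792]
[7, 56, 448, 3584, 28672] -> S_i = 7*8^i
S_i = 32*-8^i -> [32, -256, 2048, -16384, 131072]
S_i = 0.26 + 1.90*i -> [0.26, 2.16, 4.06, 5.96, 7.86]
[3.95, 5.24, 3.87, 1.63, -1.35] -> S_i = Random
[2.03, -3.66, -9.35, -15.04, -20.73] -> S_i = 2.03 + -5.69*i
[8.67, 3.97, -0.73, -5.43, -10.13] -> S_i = 8.67 + -4.70*i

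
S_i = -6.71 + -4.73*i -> [-6.71, -11.44, -16.17, -20.9, -25.63]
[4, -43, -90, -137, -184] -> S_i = 4 + -47*i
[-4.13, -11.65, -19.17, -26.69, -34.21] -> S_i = -4.13 + -7.52*i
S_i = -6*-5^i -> [-6, 30, -150, 750, -3750]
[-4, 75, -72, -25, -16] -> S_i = Random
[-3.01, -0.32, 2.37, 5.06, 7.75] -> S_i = -3.01 + 2.69*i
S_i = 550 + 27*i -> [550, 577, 604, 631, 658]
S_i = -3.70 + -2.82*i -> [-3.7, -6.52, -9.34, -12.16, -14.98]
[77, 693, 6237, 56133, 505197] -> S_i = 77*9^i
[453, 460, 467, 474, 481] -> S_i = 453 + 7*i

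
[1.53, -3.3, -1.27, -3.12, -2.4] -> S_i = Random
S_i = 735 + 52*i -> [735, 787, 839, 891, 943]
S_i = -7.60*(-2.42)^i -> [-7.6, 18.39, -44.51, 107.71, -260.66]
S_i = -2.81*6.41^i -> [-2.81, -18.01, -115.46, -740.08, -4743.93]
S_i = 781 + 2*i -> [781, 783, 785, 787, 789]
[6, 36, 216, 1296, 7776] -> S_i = 6*6^i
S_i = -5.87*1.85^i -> [-5.87, -10.86, -20.09, -37.17, -68.76]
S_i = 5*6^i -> [5, 30, 180, 1080, 6480]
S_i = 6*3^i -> [6, 18, 54, 162, 486]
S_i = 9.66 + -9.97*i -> [9.66, -0.31, -10.28, -20.25, -30.22]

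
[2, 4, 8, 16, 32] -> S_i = 2*2^i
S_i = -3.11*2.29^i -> [-3.11, -7.12, -16.31, -37.35, -85.53]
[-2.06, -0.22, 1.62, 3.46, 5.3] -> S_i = -2.06 + 1.84*i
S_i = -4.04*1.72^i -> [-4.04, -6.95, -11.95, -20.56, -35.36]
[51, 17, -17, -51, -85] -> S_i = 51 + -34*i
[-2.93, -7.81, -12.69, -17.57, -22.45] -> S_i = -2.93 + -4.88*i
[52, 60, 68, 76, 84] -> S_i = 52 + 8*i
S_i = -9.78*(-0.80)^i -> [-9.78, 7.82, -6.26, 5.01, -4.01]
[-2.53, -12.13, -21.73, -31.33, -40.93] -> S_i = -2.53 + -9.60*i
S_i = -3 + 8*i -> [-3, 5, 13, 21, 29]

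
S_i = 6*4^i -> [6, 24, 96, 384, 1536]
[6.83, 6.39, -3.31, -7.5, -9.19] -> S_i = Random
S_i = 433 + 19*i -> [433, 452, 471, 490, 509]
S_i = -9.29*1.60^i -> [-9.29, -14.86, -23.78, -38.05, -60.88]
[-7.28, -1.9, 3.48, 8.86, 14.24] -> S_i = -7.28 + 5.38*i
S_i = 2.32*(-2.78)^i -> [2.32, -6.45, 17.93, -49.85, 138.57]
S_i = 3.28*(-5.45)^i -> [3.28, -17.88, 97.42, -530.96, 2893.74]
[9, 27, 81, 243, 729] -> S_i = 9*3^i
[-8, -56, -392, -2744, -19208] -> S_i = -8*7^i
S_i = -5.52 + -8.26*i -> [-5.52, -13.78, -22.04, -30.3, -38.56]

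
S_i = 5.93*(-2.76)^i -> [5.93, -16.37, 45.17, -124.68, 344.11]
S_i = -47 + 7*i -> [-47, -40, -33, -26, -19]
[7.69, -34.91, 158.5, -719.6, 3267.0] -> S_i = 7.69*(-4.54)^i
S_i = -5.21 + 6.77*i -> [-5.21, 1.56, 8.33, 15.1, 21.87]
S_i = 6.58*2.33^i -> [6.58, 15.33, 35.72, 83.23, 193.93]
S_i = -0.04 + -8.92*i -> [-0.04, -8.96, -17.88, -26.8, -35.72]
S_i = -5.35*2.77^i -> [-5.35, -14.82, -41.05, -113.71, -314.97]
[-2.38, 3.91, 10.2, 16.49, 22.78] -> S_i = -2.38 + 6.29*i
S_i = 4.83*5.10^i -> [4.83, 24.63, 125.63, 640.7, 3267.59]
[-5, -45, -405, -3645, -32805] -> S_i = -5*9^i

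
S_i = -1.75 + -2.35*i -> [-1.75, -4.1, -6.45, -8.8, -11.15]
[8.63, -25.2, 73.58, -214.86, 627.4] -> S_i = 8.63*(-2.92)^i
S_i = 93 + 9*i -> [93, 102, 111, 120, 129]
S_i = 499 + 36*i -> [499, 535, 571, 607, 643]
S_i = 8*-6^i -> [8, -48, 288, -1728, 10368]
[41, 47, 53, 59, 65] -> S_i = 41 + 6*i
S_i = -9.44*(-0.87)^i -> [-9.44, 8.21, -7.15, 6.22, -5.41]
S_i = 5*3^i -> [5, 15, 45, 135, 405]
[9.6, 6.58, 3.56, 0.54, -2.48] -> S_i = 9.60 + -3.02*i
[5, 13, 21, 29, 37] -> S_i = 5 + 8*i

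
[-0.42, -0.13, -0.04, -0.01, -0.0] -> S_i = -0.42*0.31^i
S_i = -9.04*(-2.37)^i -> [-9.04, 21.42, -50.78, 120.34, -285.21]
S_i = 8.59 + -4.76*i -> [8.59, 3.83, -0.93, -5.69, -10.45]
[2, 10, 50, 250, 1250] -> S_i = 2*5^i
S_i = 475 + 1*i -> [475, 476, 477, 478, 479]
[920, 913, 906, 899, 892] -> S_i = 920 + -7*i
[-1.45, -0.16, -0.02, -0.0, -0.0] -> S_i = -1.45*0.11^i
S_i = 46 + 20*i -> [46, 66, 86, 106, 126]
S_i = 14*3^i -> [14, 42, 126, 378, 1134]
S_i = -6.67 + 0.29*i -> [-6.67, -6.38, -6.09, -5.8, -5.51]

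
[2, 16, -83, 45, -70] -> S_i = Random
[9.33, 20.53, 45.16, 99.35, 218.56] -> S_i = 9.33*2.20^i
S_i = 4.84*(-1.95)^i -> [4.84, -9.44, 18.4, -35.89, 69.98]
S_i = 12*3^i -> [12, 36, 108, 324, 972]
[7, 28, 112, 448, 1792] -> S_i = 7*4^i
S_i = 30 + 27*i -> [30, 57, 84, 111, 138]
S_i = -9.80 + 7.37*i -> [-9.8, -2.43, 4.94, 12.31, 19.68]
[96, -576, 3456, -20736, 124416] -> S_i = 96*-6^i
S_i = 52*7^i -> [52, 364, 2548, 17836, 124852]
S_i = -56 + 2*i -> [-56, -54, -52, -50, -48]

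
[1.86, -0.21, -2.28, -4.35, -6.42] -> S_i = 1.86 + -2.07*i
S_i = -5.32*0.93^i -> [-5.32, -4.95, -4.6, -4.28, -3.98]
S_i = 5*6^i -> [5, 30, 180, 1080, 6480]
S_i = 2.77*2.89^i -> [2.77, 8.01, 23.14, 66.86, 193.23]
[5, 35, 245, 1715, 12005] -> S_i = 5*7^i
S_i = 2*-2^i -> [2, -4, 8, -16, 32]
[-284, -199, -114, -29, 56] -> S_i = -284 + 85*i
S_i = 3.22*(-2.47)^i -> [3.22, -7.95, 19.64, -48.52, 119.85]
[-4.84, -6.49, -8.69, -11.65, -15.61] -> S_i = -4.84*1.34^i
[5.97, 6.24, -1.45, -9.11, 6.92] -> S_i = Random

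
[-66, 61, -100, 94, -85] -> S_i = Random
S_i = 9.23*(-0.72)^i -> [9.23, -6.65, 4.78, -3.45, 2.48]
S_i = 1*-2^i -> [1, -2, 4, -8, 16]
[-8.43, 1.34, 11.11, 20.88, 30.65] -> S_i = -8.43 + 9.77*i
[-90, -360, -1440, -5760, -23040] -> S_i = -90*4^i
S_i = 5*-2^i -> [5, -10, 20, -40, 80]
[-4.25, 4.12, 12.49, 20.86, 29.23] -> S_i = -4.25 + 8.37*i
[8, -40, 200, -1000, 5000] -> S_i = 8*-5^i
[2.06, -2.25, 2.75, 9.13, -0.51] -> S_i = Random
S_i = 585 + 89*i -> [585, 674, 763, 852, 941]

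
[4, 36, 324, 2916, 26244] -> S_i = 4*9^i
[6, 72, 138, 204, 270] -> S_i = 6 + 66*i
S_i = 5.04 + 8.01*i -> [5.04, 13.05, 21.06, 29.07, 37.08]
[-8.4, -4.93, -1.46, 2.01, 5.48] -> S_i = -8.40 + 3.47*i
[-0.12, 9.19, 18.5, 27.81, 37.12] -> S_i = -0.12 + 9.31*i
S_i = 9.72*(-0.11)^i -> [9.72, -1.07, 0.12, -0.01, 0.0]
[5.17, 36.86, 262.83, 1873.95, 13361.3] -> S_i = 5.17*7.13^i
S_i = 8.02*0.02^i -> [8.02, 0.16, 0.0, 0.0, 0.0]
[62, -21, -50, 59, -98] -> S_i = Random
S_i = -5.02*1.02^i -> [-5.02, -5.12, -5.22, -5.33, -5.43]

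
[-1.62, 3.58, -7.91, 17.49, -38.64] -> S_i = -1.62*(-2.21)^i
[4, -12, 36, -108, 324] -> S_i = 4*-3^i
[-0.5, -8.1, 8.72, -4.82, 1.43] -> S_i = Random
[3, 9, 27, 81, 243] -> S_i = 3*3^i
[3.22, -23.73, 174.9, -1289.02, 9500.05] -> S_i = 3.22*(-7.37)^i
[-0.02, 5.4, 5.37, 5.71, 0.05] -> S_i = Random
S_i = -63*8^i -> [-63, -504, -4032, -32256, -258048]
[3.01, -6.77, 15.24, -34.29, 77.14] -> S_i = 3.01*(-2.25)^i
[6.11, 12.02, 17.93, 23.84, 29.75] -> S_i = 6.11 + 5.91*i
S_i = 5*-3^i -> [5, -15, 45, -135, 405]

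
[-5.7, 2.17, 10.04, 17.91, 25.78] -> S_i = -5.70 + 7.87*i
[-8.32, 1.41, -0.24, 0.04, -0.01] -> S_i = -8.32*(-0.17)^i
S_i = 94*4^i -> [94, 376, 1504, 6016, 24064]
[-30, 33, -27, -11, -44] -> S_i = Random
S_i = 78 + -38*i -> [78, 40, 2, -36, -74]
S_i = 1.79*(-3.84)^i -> [1.79, -6.87, 26.39, -101.36, 389.2]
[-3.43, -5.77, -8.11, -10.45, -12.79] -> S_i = -3.43 + -2.34*i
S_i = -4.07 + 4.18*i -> [-4.07, 0.11, 4.29, 8.47, 12.65]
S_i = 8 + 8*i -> [8, 16, 24, 32, 40]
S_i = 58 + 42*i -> [58, 100, 142, 184, 226]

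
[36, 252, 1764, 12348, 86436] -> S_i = 36*7^i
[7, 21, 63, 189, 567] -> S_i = 7*3^i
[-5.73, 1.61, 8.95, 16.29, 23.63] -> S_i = -5.73 + 7.34*i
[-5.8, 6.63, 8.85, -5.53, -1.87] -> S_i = Random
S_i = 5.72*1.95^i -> [5.72, 11.15, 21.75, 42.41, 82.71]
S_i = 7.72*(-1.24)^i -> [7.72, -9.57, 11.87, -14.72, 18.25]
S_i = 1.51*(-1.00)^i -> [1.51, -1.51, 1.51, -1.51, 1.51]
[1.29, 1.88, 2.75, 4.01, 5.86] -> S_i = 1.29*1.46^i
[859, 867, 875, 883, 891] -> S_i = 859 + 8*i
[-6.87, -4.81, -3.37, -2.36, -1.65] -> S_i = -6.87*0.70^i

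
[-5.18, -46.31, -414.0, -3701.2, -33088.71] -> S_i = -5.18*8.94^i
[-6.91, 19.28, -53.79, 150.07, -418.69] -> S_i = -6.91*(-2.79)^i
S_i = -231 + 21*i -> [-231, -210, -189, -168, -147]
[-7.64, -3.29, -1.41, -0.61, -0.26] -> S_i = -7.64*0.43^i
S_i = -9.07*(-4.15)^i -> [-9.07, 37.64, -156.21, 648.26, -2690.29]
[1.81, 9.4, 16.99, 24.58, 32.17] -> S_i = 1.81 + 7.59*i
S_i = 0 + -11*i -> [0, -11, -22, -33, -44]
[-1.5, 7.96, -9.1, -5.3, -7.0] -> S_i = Random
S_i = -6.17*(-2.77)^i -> [-6.17, 17.09, -47.34, 131.14, -363.25]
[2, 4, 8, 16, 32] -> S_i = 2*2^i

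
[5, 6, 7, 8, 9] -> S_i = 5 + 1*i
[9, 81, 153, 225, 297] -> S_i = 9 + 72*i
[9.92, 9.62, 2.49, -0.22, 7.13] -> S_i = Random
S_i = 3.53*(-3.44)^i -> [3.53, -12.14, 41.77, -143.7, 494.32]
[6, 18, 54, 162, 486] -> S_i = 6*3^i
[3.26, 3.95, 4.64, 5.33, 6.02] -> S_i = 3.26 + 0.69*i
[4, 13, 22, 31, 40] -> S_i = 4 + 9*i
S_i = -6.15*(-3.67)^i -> [-6.15, 22.57, -82.83, 304.0, -1115.68]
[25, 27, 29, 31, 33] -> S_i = 25 + 2*i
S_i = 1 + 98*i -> [1, 99, 197, 295, 393]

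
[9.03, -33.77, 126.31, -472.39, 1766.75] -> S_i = 9.03*(-3.74)^i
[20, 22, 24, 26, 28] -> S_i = 20 + 2*i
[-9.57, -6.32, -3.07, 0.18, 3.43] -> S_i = -9.57 + 3.25*i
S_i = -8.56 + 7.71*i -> [-8.56, -0.85, 6.86, 14.57, 22.28]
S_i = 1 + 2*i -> [1, 3, 5, 7, 9]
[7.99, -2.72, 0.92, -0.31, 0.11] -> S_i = 7.99*(-0.34)^i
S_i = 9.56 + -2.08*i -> [9.56, 7.48, 5.4, 3.32, 1.24]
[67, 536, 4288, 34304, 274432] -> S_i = 67*8^i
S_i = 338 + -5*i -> [338, 333, 328, 323, 318]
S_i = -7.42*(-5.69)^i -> [-7.42, 42.22, -240.23, 1366.91, -7777.73]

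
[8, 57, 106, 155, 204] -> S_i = 8 + 49*i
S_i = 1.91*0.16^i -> [1.91, 0.31, 0.05, 0.01, 0.0]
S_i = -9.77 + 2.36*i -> [-9.77, -7.41, -5.05, -2.69, -0.33]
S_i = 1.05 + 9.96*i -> [1.05, 11.01, 20.97, 30.93, 40.89]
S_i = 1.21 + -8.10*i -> [1.21, -6.89, -14.99, -23.09, -31.19]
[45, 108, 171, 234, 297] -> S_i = 45 + 63*i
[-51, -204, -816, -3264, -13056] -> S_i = -51*4^i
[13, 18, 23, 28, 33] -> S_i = 13 + 5*i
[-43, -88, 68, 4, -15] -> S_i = Random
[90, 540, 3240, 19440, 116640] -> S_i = 90*6^i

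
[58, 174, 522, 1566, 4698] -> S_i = 58*3^i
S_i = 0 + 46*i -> [0, 46, 92, 138, 184]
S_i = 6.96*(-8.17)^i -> [6.96, -56.86, 464.57, -3795.56, 31009.69]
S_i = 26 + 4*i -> [26, 30, 34, 38, 42]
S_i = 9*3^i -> [9, 27, 81, 243, 729]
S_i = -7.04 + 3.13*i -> [-7.04, -3.91, -0.78, 2.35, 5.48]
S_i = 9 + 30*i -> [9, 39, 69, 99, 129]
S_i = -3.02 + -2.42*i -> [-3.02, -5.44, -7.86, -10.28, -12.7]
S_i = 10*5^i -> [10, 50, 250, 1250, 6250]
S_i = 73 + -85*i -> [73, -12, -97, -182, -267]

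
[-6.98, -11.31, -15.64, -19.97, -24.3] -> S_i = -6.98 + -4.33*i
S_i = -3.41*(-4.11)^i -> [-3.41, 14.02, -57.6, 236.74, -973.02]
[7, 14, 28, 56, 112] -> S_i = 7*2^i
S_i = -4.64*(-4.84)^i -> [-4.64, 22.46, -108.69, 526.08, -2546.24]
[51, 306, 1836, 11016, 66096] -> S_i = 51*6^i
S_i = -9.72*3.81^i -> [-9.72, -37.03, -141.1, -537.58, -2048.17]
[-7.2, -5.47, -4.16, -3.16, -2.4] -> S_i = -7.20*0.76^i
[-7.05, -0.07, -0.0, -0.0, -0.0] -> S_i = -7.05*0.01^i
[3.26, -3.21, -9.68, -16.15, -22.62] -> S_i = 3.26 + -6.47*i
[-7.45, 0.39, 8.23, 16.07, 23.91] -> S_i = -7.45 + 7.84*i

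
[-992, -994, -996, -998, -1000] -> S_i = -992 + -2*i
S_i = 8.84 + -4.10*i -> [8.84, 4.74, 0.64, -3.46, -7.56]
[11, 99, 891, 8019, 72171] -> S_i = 11*9^i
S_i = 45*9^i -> [45, 405, 3645, 32805, 295245]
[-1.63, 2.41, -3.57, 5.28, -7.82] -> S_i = -1.63*(-1.48)^i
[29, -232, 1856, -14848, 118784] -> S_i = 29*-8^i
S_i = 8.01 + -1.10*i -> [8.01, 6.91, 5.81, 4.71, 3.61]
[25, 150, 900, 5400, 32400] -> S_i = 25*6^i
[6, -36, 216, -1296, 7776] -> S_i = 6*-6^i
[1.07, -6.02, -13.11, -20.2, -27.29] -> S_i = 1.07 + -7.09*i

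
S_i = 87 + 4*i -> [87, 91, 95, 99, 103]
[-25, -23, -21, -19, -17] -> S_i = -25 + 2*i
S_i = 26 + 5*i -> [26, 31, 36, 41, 46]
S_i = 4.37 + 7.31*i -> [4.37, 11.68, 18.99, 26.3, 33.61]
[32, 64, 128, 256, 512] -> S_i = 32*2^i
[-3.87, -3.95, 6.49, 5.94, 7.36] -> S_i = Random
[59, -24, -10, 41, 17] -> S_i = Random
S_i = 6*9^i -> [6, 54, 486, 4374, 39366]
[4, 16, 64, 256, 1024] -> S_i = 4*4^i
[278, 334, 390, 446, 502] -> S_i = 278 + 56*i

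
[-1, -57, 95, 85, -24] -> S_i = Random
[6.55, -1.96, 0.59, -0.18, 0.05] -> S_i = 6.55*(-0.30)^i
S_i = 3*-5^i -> [3, -15, 75, -375, 1875]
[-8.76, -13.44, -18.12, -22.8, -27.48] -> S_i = -8.76 + -4.68*i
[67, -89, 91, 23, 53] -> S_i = Random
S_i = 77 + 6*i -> [77, 83, 89, 95, 101]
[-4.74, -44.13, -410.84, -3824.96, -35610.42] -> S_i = -4.74*9.31^i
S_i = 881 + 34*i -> [881, 915, 949, 983, 1017]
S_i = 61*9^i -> [61, 549, 4941, 44469, 400221]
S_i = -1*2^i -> [-1, -2, -4, -8, -16]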